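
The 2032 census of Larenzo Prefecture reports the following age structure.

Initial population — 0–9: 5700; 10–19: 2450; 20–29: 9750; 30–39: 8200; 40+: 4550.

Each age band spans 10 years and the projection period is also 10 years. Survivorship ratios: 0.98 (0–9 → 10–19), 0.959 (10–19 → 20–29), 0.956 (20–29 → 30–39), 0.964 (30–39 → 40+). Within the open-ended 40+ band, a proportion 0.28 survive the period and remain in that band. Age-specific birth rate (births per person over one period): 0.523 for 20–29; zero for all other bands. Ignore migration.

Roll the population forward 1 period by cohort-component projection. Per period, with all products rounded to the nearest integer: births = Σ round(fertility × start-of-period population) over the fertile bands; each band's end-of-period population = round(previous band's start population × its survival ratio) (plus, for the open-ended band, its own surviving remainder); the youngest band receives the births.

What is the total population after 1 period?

31535

Let group 1 be 0–9 through group 5 = 40+.
[period 1]
Births: 9750 × 0.523 = 5099
Group 2: 5700 × 0.98 = 5586
Group 3: 2450 × 0.959 = 2350
Group 4: 9750 × 0.956 = 9321
Group 5: 8200 × 0.964 + 4550 × 0.28 = 7905 + 1274 = 9179
End of period: [5099, 5586, 2350, 9321, 9179]
Total after period 1: 5099 + 5586 + 2350 + 9321 + 9179 = 31535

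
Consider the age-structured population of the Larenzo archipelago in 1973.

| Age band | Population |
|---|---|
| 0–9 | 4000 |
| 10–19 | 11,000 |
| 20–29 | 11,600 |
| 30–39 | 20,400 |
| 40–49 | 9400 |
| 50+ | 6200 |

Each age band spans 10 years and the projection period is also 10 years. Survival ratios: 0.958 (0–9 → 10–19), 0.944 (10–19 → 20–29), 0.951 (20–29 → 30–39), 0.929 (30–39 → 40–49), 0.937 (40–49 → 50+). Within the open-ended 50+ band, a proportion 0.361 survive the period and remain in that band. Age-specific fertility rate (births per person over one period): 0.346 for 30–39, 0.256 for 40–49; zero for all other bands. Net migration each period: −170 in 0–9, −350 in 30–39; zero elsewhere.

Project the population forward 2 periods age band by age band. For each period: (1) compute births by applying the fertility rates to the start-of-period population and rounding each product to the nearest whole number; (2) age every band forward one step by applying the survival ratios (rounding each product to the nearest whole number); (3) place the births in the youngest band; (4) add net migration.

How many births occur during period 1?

(Bands numbered youngest = 1 to oldest = 6.)
After projecting period 1:
Births: 20400 × 0.346 = 7058 ; 9400 × 0.256 = 2406 — total 9464
Band 2: 4000 × 0.958 = 3832
Band 3: 11000 × 0.944 = 10384
Band 4: 11600 × 0.951 = 11032
Band 5: 20400 × 0.929 = 18952
Band 6: 9400 × 0.937 + 6200 × 0.361 = 8808 + 2238 = 11046
Net migration: Band 1 − 170 → 9294; Band 4 − 350 → 10682
Population now: 0–9=9294, 10–19=3832, 20–29=10384, 30–39=10682, 40–49=18952, 50+=11046

9464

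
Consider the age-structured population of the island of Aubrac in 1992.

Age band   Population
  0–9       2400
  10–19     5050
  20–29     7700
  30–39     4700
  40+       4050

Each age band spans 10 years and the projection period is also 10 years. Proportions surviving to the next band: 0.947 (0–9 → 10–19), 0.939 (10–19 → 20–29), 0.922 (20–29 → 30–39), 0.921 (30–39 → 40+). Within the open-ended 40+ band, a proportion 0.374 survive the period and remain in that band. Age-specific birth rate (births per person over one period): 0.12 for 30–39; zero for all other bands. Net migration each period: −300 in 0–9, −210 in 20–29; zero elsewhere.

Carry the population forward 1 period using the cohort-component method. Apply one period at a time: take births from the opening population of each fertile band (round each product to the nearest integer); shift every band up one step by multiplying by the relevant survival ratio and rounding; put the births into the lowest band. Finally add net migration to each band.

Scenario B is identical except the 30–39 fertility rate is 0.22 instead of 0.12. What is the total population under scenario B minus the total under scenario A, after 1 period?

Numbering the groups 1..5 from youngest to oldest:
— Period 1 —
Births: 4700 * 0.12 = 564
Group 2: 2400 * 0.947 = 2273
Group 3: 5050 * 0.939 = 4742
Group 4: 7700 * 0.922 = 7099
Group 5: 4700 * 0.921 + 4050 * 0.374 = 4329 + 1515 = 5844
Net migration: Group 1 − 300 → 264; Group 3 − 210 → 4532
End of period: [264, 2273, 4532, 7099, 5844]
Scenario A total after 1 period: 20012
Scenario B projection —
— Period 1 —
Births: 4700 * 0.22 = 1034
Group 2: 2400 * 0.947 = 2273
Group 3: 5050 * 0.939 = 4742
Group 4: 7700 * 0.922 = 7099
Group 5: 4700 * 0.921 + 4050 * 0.374 = 4329 + 1515 = 5844
Net migration: Group 1 − 300 → 734; Group 3 − 210 → 4532
End of period: [734, 2273, 4532, 7099, 5844]
Scenario B total after 1 period: 20482
Difference B − A = 20482 − 20012 = 470

470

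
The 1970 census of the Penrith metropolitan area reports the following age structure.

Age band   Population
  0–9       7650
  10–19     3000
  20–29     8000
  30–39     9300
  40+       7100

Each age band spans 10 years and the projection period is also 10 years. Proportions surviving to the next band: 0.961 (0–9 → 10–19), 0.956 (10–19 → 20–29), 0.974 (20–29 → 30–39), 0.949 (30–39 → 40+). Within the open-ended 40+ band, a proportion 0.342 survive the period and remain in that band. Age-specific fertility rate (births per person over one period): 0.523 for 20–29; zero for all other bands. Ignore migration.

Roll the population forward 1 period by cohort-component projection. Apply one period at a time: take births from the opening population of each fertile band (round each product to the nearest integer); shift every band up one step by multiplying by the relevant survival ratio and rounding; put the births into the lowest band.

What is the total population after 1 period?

33450

— Period 1 —
Births: 8000 * 0.523 = 4184
10–19: 7650 * 0.961 = 7352
20–29: 3000 * 0.956 = 2868
30–39: 8000 * 0.974 = 7792
40+: 9300 * 0.949 + 7100 * 0.342 = 8826 + 2428 = 11254
→ [4184, 7352, 2868, 7792, 11254]
Total after period 1: 4184 + 7352 + 2868 + 7792 + 11254 = 33450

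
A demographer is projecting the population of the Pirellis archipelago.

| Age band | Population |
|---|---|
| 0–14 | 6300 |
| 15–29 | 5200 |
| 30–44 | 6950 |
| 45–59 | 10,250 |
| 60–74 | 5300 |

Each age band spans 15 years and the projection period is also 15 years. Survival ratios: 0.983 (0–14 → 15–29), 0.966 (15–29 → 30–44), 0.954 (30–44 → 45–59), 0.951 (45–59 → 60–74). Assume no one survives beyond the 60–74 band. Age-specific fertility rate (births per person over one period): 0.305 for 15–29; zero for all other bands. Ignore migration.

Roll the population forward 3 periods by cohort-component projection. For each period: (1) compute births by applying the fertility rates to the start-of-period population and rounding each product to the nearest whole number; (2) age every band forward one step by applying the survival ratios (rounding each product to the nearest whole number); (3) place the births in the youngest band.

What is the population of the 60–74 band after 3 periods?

4557

(Groups numbered youngest = 1 to oldest = 5.)
— Period 1 —
Births: 5200 × 0.305 = 1586
Group 2: 6300 × 0.983 = 6193
Group 3: 5200 × 0.966 = 5023
Group 4: 6950 × 0.954 = 6630
Group 5: 10250 × 0.951 = 9748
Population now: 0–14=1586, 15–29=6193, 30–44=5023, 45–59=6630, 60–74=9748
— Period 2 —
Births: 6193 × 0.305 = 1889
Group 2: 1586 × 0.983 = 1559
Group 3: 6193 × 0.966 = 5982
Group 4: 5023 × 0.954 = 4792
Group 5: 6630 × 0.951 = 6305
Population now: 0–14=1889, 15–29=1559, 30–44=5982, 45–59=4792, 60–74=6305
— Period 3 —
Births: 1559 × 0.305 = 475
Group 2: 1889 × 0.983 = 1857
Group 3: 1559 × 0.966 = 1506
Group 4: 5982 × 0.954 = 5707
Group 5: 4792 × 0.951 = 4557
Population now: 0–14=475, 15–29=1857, 30–44=1506, 45–59=5707, 60–74=4557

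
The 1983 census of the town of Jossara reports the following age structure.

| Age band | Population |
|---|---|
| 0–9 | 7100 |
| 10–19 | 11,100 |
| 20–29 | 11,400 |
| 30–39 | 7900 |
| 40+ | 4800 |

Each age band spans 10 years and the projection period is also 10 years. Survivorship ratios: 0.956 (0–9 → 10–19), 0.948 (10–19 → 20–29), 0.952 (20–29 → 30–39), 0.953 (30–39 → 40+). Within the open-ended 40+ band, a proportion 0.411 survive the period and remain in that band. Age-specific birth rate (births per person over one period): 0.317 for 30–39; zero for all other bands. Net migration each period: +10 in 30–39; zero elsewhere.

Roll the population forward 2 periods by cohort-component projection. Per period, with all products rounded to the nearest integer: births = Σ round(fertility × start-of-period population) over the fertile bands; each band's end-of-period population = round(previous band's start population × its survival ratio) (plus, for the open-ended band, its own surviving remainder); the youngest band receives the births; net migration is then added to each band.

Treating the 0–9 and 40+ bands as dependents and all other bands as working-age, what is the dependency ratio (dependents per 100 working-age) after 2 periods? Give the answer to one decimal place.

(Bands numbered youngest = 1 to oldest = 5.)
[period 1]
Births: 7900 * 0.317 = 2504
Band 2: 7100 * 0.956 = 6788
Band 3: 11100 * 0.948 = 10523
Band 4: 11400 * 0.952 = 10853
Band 5: 7900 * 0.953 + 4800 * 0.411 = 7529 + 1973 = 9502
Net migration: Band 4 + 10 → 10863
End of period: [2504, 6788, 10523, 10863, 9502]
[period 2]
Births: 10863 * 0.317 = 3444
Band 2: 2504 * 0.956 = 2394
Band 3: 6788 * 0.948 = 6435
Band 4: 10523 * 0.952 = 10018
Band 5: 10863 * 0.953 + 9502 * 0.411 = 10352 + 3905 = 14257
Net migration: Band 4 + 10 → 10028
End of period: [3444, 2394, 6435, 10028, 14257]
Dependents (band 0–9 + band 40+) = 3444 + 14257 = 17701; working-age = 18857; ratio = 17701/18857 × 100 = 93.9

93.9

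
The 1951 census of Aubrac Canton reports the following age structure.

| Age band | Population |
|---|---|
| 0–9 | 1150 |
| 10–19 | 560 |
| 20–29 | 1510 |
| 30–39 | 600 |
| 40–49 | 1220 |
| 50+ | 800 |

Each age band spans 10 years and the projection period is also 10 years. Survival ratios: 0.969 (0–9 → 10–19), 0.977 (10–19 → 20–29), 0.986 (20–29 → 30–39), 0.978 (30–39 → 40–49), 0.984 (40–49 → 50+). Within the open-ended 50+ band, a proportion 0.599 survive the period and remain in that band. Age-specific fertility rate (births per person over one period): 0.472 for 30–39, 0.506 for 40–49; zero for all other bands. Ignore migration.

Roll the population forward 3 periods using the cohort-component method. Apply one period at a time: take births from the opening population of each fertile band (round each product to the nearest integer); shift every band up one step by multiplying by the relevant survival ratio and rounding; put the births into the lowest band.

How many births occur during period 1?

(Groups numbered youngest = 1 to oldest = 6.)
[period 1]
Births: 600 × 0.472 = 283, 1220 × 0.506 = 617 ⇒ total 900
Group 2: 1150 × 0.969 = 1114
Group 3: 560 × 0.977 = 547
Group 4: 1510 × 0.986 = 1489
Group 5: 600 × 0.978 = 587
Group 6: 1220 × 0.984 + 800 × 0.599 = 1200 + 479 = 1679
→ [900, 1114, 547, 1489, 587, 1679]

900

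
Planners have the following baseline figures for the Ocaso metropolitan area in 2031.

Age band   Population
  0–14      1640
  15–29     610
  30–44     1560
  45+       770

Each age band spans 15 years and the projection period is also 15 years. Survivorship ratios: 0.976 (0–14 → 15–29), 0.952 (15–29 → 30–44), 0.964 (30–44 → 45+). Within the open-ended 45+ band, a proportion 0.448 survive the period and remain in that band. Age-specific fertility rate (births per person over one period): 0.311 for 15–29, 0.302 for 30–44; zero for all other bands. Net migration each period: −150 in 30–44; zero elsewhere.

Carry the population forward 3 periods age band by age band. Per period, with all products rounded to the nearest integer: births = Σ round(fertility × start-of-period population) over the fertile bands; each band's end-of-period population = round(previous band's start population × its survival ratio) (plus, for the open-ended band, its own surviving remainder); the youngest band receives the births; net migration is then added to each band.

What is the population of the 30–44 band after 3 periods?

Call the bands 1 to 4, youngest first.
After projecting period 1:
Births: 610 × 0.311 = 190  |  1560 × 0.302 = 471 — total 661
Band 2: 1640 × 0.976 = 1601
Band 3: 610 × 0.952 = 581
Band 4: 1560 × 0.964 + 770 × 0.448 = 1504 + 345 = 1849
Net migration: Band 3 − 150 → 431
→ [661, 1601, 431, 1849]
After projecting period 2:
Births: 1601 × 0.311 = 498  |  431 × 0.302 = 130 — total 628
Band 2: 661 × 0.976 = 645
Band 3: 1601 × 0.952 = 1524
Band 4: 431 × 0.964 + 1849 × 0.448 = 415 + 828 = 1243
Net migration: Band 3 − 150 → 1374
→ [628, 645, 1374, 1243]
After projecting period 3:
Births: 645 × 0.311 = 201  |  1374 × 0.302 = 415 — total 616
Band 2: 628 × 0.976 = 613
Band 3: 645 × 0.952 = 614
Band 4: 1374 × 0.964 + 1243 × 0.448 = 1325 + 557 = 1882
Net migration: Band 3 − 150 → 464
→ [616, 613, 464, 1882]

464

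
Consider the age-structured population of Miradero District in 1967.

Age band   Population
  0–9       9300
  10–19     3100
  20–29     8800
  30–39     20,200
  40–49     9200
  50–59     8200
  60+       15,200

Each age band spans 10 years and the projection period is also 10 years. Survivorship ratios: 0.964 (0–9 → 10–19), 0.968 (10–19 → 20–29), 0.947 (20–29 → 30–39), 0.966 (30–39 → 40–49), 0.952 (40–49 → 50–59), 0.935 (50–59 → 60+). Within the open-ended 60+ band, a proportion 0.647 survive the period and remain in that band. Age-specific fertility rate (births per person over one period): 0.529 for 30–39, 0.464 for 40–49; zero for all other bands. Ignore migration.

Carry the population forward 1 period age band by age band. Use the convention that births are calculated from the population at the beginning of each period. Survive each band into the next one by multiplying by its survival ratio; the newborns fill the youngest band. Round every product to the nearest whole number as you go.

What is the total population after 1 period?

81027

Let band 1 be 0–9 through band 7 = 60+.
After projecting period 1:
Births: 20200 * 0.529 = 10686  |  9200 * 0.464 = 4269 ⇒ total 14955
Band 2: 9300 * 0.964 = 8965
Band 3: 3100 * 0.968 = 3001
Band 4: 8800 * 0.947 = 8334
Band 5: 20200 * 0.966 = 19513
Band 6: 9200 * 0.952 = 8758
Band 7: 8200 * 0.935 + 15200 * 0.647 = 7667 + 9834 = 17501
→ [14955, 8965, 3001, 8334, 19513, 8758, 17501]
Total after period 1: 14955 + 8965 + 3001 + 8334 + 19513 + 8758 + 17501 = 81027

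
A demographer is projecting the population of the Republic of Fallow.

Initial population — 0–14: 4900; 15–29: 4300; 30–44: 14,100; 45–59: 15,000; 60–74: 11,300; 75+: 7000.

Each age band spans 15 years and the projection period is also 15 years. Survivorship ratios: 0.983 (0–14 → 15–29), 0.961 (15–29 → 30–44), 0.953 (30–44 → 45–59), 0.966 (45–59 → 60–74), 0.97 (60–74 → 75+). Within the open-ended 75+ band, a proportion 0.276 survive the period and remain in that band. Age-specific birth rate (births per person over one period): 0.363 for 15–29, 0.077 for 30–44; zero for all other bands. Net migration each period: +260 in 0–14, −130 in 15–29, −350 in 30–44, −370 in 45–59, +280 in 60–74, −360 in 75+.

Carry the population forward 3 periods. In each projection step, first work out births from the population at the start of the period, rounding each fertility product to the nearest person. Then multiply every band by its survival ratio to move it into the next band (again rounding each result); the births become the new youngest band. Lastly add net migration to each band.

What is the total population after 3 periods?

Period 1:
Births: 4300 * 0.363 = 1561, 14100 * 0.077 = 1086 → total 2647
15–29: 4900 * 0.983 = 4817
30–44: 4300 * 0.961 = 4132
45–59: 14100 * 0.953 = 13437
60–74: 15000 * 0.966 = 14490
75+: 11300 * 0.97 + 7000 * 0.276 = 10961 + 1932 = 12893
Net migration: 0–14 + 260 → 2907; 15–29 − 130 → 4687; 30–44 − 350 → 3782; 45–59 − 370 → 13067; 60–74 + 280 → 14770; 75+ − 360 → 12533
End of period: [2907, 4687, 3782, 13067, 14770, 12533]
Period 2:
Births: 4687 * 0.363 = 1701, 3782 * 0.077 = 291 → total 1992
15–29: 2907 * 0.983 = 2858
30–44: 4687 * 0.961 = 4504
45–59: 3782 * 0.953 = 3604
60–74: 13067 * 0.966 = 12623
75+: 14770 * 0.97 + 12533 * 0.276 = 14327 + 3459 = 17786
Net migration: 0–14 + 260 → 2252; 15–29 − 130 → 2728; 30–44 − 350 → 4154; 45–59 − 370 → 3234; 60–74 + 280 → 12903; 75+ − 360 → 17426
End of period: [2252, 2728, 4154, 3234, 12903, 17426]
Period 3:
Births: 2728 * 0.363 = 990, 4154 * 0.077 = 320 → total 1310
15–29: 2252 * 0.983 = 2214
30–44: 2728 * 0.961 = 2622
45–59: 4154 * 0.953 = 3959
60–74: 3234 * 0.966 = 3124
75+: 12903 * 0.97 + 17426 * 0.276 = 12516 + 4810 = 17326
Net migration: 0–14 + 260 → 1570; 15–29 − 130 → 2084; 30–44 − 350 → 2272; 45–59 − 370 → 3589; 60–74 + 280 → 3404; 75+ − 360 → 16966
End of period: [1570, 2084, 2272, 3589, 3404, 16966]
Total after period 3: 1570 + 2084 + 2272 + 3589 + 3404 + 16966 = 29885

29885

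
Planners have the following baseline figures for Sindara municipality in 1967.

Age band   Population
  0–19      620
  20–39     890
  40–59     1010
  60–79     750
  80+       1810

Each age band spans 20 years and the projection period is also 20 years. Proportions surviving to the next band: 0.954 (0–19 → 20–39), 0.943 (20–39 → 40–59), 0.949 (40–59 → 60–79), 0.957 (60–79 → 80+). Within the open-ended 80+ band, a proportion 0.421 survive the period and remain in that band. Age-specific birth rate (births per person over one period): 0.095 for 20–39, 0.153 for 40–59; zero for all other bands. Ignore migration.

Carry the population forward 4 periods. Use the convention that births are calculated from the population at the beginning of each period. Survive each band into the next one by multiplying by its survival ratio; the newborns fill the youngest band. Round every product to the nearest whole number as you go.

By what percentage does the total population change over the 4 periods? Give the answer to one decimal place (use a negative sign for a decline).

(Groups numbered youngest = 1 to oldest = 5.)
Period 1.
Births: 890 × 0.095 = 85 ; 1010 × 0.153 = 155 ⇒ total 240
Group 2: 620 × 0.954 = 591
Group 3: 890 × 0.943 = 839
Group 4: 1010 × 0.949 = 958
Group 5: 750 × 0.957 + 1810 × 0.421 = 718 + 762 = 1480
Giving 240 / 591 / 839 / 958 / 1480.
Period 2.
Births: 591 × 0.095 = 56 ; 839 × 0.153 = 128 ⇒ total 184
Group 2: 240 × 0.954 = 229
Group 3: 591 × 0.943 = 557
Group 4: 839 × 0.949 = 796
Group 5: 958 × 0.957 + 1480 × 0.421 = 917 + 623 = 1540
Giving 184 / 229 / 557 / 796 / 1540.
Period 3.
Births: 229 × 0.095 = 22 ; 557 × 0.153 = 85 ⇒ total 107
Group 2: 184 × 0.954 = 176
Group 3: 229 × 0.943 = 216
Group 4: 557 × 0.949 = 529
Group 5: 796 × 0.957 + 1540 × 0.421 = 762 + 648 = 1410
Giving 107 / 176 / 216 / 529 / 1410.
Period 4.
Births: 176 × 0.095 = 17 ; 216 × 0.153 = 33 ⇒ total 50
Group 2: 107 × 0.954 = 102
Group 3: 176 × 0.943 = 166
Group 4: 216 × 0.949 = 205
Group 5: 529 × 0.957 + 1410 × 0.421 = 506 + 594 = 1100
Giving 50 / 102 / 166 / 205 / 1100.
Total: 5080 → 1623; change = -3457; percentage change = -68.1%

-68.1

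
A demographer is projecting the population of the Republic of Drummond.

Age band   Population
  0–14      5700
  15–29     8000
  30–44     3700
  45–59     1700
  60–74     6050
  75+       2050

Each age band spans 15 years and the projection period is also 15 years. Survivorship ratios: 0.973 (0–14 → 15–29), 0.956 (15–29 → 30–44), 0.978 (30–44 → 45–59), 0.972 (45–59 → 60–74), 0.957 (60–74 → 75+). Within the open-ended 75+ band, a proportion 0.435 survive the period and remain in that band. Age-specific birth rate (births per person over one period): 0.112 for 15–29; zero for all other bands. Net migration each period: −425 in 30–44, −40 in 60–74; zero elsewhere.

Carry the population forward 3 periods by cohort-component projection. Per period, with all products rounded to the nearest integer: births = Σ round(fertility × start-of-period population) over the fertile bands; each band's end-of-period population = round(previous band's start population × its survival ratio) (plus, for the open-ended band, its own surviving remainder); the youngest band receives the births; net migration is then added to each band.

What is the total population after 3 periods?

17971

Numbering the groups 1..6 from youngest to oldest:
Period 1.
Births: 8000 * 0.112 = 896
Group 2: 5700 * 0.973 = 5546
Group 3: 8000 * 0.956 = 7648
Group 4: 3700 * 0.978 = 3619
Group 5: 1700 * 0.972 = 1652
Group 6: 6050 * 0.957 + 2050 * 0.435 = 5790 + 892 = 6682
Net migration: Group 3 − 425 → 7223; Group 5 − 40 → 1612
Giving 896 / 5546 / 7223 / 3619 / 1612 / 6682.
Period 2.
Births: 5546 * 0.112 = 621
Group 2: 896 * 0.973 = 872
Group 3: 5546 * 0.956 = 5302
Group 4: 7223 * 0.978 = 7064
Group 5: 3619 * 0.972 = 3518
Group 6: 1612 * 0.957 + 6682 * 0.435 = 1543 + 2907 = 4450
Net migration: Group 3 − 425 → 4877; Group 5 − 40 → 3478
Giving 621 / 872 / 4877 / 7064 / 3478 / 4450.
Period 3.
Births: 872 * 0.112 = 98
Group 2: 621 * 0.973 = 604
Group 3: 872 * 0.956 = 834
Group 4: 4877 * 0.978 = 4770
Group 5: 7064 * 0.972 = 6866
Group 6: 3478 * 0.957 + 4450 * 0.435 = 3328 + 1936 = 5264
Net migration: Group 3 − 425 → 409; Group 5 − 40 → 6826
Giving 98 / 604 / 409 / 4770 / 6826 / 5264.
Total after period 3: 98 + 604 + 409 + 4770 + 6826 + 5264 = 17971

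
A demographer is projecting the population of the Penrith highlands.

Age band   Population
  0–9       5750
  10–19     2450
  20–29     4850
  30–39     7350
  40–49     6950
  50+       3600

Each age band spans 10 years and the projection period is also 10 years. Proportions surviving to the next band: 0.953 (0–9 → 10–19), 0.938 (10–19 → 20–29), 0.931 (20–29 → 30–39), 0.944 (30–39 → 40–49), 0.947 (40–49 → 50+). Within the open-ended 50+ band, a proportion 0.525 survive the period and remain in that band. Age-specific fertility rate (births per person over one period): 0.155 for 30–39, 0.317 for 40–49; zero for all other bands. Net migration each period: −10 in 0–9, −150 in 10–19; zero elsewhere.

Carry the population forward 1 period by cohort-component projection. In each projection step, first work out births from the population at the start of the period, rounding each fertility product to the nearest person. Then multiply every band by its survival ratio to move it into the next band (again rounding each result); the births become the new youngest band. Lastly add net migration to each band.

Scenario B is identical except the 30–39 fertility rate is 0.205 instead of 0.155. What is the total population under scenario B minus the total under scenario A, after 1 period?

368

[period 1]
Births: 7350 × 0.155 = 1139, 6950 × 0.317 = 2203 → 3342
10–19: 5750 × 0.953 = 5480
20–29: 2450 × 0.938 = 2298
30–39: 4850 × 0.931 = 4515
40–49: 7350 × 0.944 = 6938
50+: 6950 × 0.947 + 3600 × 0.525 = 6582 + 1890 = 8472
Net migration: 0–9 − 10 → 3332; 10–19 − 150 → 5330
→ [3332, 5330, 2298, 4515, 6938, 8472]
Scenario A total after 1 period: 30885
Scenario B projection —
[period 1]
Births: 7350 × 0.205 = 1507, 6950 × 0.317 = 2203 → 3710
10–19: 5750 × 0.953 = 5480
20–29: 2450 × 0.938 = 2298
30–39: 4850 × 0.931 = 4515
40–49: 7350 × 0.944 = 6938
50+: 6950 × 0.947 + 3600 × 0.525 = 6582 + 1890 = 8472
Net migration: 0–9 − 10 → 3700; 10–19 − 150 → 5330
→ [3700, 5330, 2298, 4515, 6938, 8472]
Scenario B total after 1 period: 31253
Difference B − A = 31253 − 30885 = 368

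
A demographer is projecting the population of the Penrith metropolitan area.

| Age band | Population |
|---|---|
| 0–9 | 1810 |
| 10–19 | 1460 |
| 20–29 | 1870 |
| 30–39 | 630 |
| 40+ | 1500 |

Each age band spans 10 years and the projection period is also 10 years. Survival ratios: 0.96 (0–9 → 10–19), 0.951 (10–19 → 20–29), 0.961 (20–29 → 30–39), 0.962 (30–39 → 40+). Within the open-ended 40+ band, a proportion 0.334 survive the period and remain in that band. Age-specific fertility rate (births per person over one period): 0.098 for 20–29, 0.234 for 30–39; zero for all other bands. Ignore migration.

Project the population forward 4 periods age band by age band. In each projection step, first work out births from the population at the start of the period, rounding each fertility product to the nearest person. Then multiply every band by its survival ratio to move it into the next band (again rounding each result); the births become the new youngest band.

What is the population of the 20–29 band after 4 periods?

508

After projecting period 1:
Births: 1870 * 0.098 = 183  |  630 * 0.234 = 147 — total 330
10–19: 1810 * 0.96 = 1738
20–29: 1460 * 0.951 = 1388
30–39: 1870 * 0.961 = 1797
40+: 630 * 0.962 + 1500 * 0.334 = 606 + 501 = 1107
→ [330, 1738, 1388, 1797, 1107]
After projecting period 2:
Births: 1388 * 0.098 = 136  |  1797 * 0.234 = 420 — total 556
10–19: 330 * 0.96 = 317
20–29: 1738 * 0.951 = 1653
30–39: 1388 * 0.961 = 1334
40+: 1797 * 0.962 + 1107 * 0.334 = 1729 + 370 = 2099
→ [556, 317, 1653, 1334, 2099]
After projecting period 3:
Births: 1653 * 0.098 = 162  |  1334 * 0.234 = 312 — total 474
10–19: 556 * 0.96 = 534
20–29: 317 * 0.951 = 301
30–39: 1653 * 0.961 = 1589
40+: 1334 * 0.962 + 2099 * 0.334 = 1283 + 701 = 1984
→ [474, 534, 301, 1589, 1984]
After projecting period 4:
Births: 301 * 0.098 = 29  |  1589 * 0.234 = 372 — total 401
10–19: 474 * 0.96 = 455
20–29: 534 * 0.951 = 508
30–39: 301 * 0.961 = 289
40+: 1589 * 0.962 + 1984 * 0.334 = 1529 + 663 = 2192
→ [401, 455, 508, 289, 2192]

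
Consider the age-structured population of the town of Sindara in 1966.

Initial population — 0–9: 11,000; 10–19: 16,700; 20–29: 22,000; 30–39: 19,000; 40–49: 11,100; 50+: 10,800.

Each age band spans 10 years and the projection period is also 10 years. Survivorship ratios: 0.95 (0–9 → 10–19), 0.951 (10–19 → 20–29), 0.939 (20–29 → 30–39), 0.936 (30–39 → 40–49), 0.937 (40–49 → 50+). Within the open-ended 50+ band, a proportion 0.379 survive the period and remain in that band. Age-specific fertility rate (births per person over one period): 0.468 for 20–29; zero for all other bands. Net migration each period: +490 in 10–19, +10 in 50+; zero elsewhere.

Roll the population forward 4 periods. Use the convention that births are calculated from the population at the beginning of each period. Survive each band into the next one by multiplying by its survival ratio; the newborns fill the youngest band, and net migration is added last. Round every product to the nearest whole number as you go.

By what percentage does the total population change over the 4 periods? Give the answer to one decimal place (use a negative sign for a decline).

[period 1]
Births: 22000 × 0.468 = 10296
10–19: 11000 × 0.95 = 10450
20–29: 16700 × 0.951 = 15882
30–39: 22000 × 0.939 = 20658
40–49: 19000 × 0.936 = 17784
50+: 11100 × 0.937 + 10800 × 0.379 = 10401 + 4093 = 14494
Net migration: 10–19 + 490 → 10940; 50+ + 10 → 14504
Giving 10296 / 10940 / 15882 / 20658 / 17784 / 14504.
[period 2]
Births: 15882 × 0.468 = 7433
10–19: 10296 × 0.95 = 9781
20–29: 10940 × 0.951 = 10404
30–39: 15882 × 0.939 = 14913
40–49: 20658 × 0.936 = 19336
50+: 17784 × 0.937 + 14504 × 0.379 = 16664 + 5497 = 22161
Net migration: 10–19 + 490 → 10271; 50+ + 10 → 22171
Giving 7433 / 10271 / 10404 / 14913 / 19336 / 22171.
[period 3]
Births: 10404 × 0.468 = 4869
10–19: 7433 × 0.95 = 7061
20–29: 10271 × 0.951 = 9768
30–39: 10404 × 0.939 = 9769
40–49: 14913 × 0.936 = 13959
50+: 19336 × 0.937 + 22171 × 0.379 = 18118 + 8403 = 26521
Net migration: 10–19 + 490 → 7551; 50+ + 10 → 26531
Giving 4869 / 7551 / 9768 / 9769 / 13959 / 26531.
[period 4]
Births: 9768 × 0.468 = 4571
10–19: 4869 × 0.95 = 4626
20–29: 7551 × 0.951 = 7181
30–39: 9768 × 0.939 = 9172
40–49: 9769 × 0.936 = 9144
50+: 13959 × 0.937 + 26531 × 0.379 = 13080 + 10055 = 23135
Net migration: 10–19 + 490 → 5116; 50+ + 10 → 23145
Giving 4571 / 5116 / 7181 / 9172 / 9144 / 23145.
Total: 90600 → 58329; change = -32271; percentage change = -35.6%

-35.6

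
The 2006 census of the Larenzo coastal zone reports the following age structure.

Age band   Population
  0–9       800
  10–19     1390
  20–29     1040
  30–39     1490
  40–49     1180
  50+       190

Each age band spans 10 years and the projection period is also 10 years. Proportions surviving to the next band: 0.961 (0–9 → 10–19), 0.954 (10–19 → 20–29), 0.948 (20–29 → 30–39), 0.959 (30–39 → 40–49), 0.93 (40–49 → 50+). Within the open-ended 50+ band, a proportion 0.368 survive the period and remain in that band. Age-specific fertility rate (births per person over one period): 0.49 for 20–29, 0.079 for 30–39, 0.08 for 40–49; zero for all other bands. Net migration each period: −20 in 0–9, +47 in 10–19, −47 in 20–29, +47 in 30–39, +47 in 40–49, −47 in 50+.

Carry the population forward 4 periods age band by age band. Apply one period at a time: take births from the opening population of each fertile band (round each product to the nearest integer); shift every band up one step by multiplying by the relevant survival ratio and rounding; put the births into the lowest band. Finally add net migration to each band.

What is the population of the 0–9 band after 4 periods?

Numbering the groups 1..6 from youngest to oldest:
Period 1.
Births: 1040 * 0.49 = 510, 1490 * 0.079 = 118, 1180 * 0.08 = 94 → total 722
Group 2: 800 * 0.961 = 769
Group 3: 1390 * 0.954 = 1326
Group 4: 1040 * 0.948 = 986
Group 5: 1490 * 0.959 = 1429
Group 6: 1180 * 0.93 + 190 * 0.368 = 1097 + 70 = 1167
Net migration: Group 1 − 20 → 702; Group 2 + 47 → 816; Group 3 − 47 → 1279; Group 4 + 47 → 1033; Group 5 + 47 → 1476; Group 6 − 47 → 1120
Giving 702 / 816 / 1279 / 1033 / 1476 / 1120.
Period 2.
Births: 1279 * 0.49 = 627, 1033 * 0.079 = 82, 1476 * 0.08 = 118 → total 827
Group 2: 702 * 0.961 = 675
Group 3: 816 * 0.954 = 778
Group 4: 1279 * 0.948 = 1212
Group 5: 1033 * 0.959 = 991
Group 6: 1476 * 0.93 + 1120 * 0.368 = 1373 + 412 = 1785
Net migration: Group 1 − 20 → 807; Group 2 + 47 → 722; Group 3 − 47 → 731; Group 4 + 47 → 1259; Group 5 + 47 → 1038; Group 6 − 47 → 1738
Giving 807 / 722 / 731 / 1259 / 1038 / 1738.
Period 3.
Births: 731 * 0.49 = 358, 1259 * 0.079 = 99, 1038 * 0.08 = 83 → total 540
Group 2: 807 * 0.961 = 776
Group 3: 722 * 0.954 = 689
Group 4: 731 * 0.948 = 693
Group 5: 1259 * 0.959 = 1207
Group 6: 1038 * 0.93 + 1738 * 0.368 = 965 + 640 = 1605
Net migration: Group 1 − 20 → 520; Group 2 + 47 → 823; Group 3 − 47 → 642; Group 4 + 47 → 740; Group 5 + 47 → 1254; Group 6 − 47 → 1558
Giving 520 / 823 / 642 / 740 / 1254 / 1558.
Period 4.
Births: 642 * 0.49 = 315, 740 * 0.079 = 58, 1254 * 0.08 = 100 → total 473
Group 2: 520 * 0.961 = 500
Group 3: 823 * 0.954 = 785
Group 4: 642 * 0.948 = 609
Group 5: 740 * 0.959 = 710
Group 6: 1254 * 0.93 + 1558 * 0.368 = 1166 + 573 = 1739
Net migration: Group 1 − 20 → 453; Group 2 + 47 → 547; Group 3 − 47 → 738; Group 4 + 47 → 656; Group 5 + 47 → 757; Group 6 − 47 → 1692
Giving 453 / 547 / 738 / 656 / 757 / 1692.

453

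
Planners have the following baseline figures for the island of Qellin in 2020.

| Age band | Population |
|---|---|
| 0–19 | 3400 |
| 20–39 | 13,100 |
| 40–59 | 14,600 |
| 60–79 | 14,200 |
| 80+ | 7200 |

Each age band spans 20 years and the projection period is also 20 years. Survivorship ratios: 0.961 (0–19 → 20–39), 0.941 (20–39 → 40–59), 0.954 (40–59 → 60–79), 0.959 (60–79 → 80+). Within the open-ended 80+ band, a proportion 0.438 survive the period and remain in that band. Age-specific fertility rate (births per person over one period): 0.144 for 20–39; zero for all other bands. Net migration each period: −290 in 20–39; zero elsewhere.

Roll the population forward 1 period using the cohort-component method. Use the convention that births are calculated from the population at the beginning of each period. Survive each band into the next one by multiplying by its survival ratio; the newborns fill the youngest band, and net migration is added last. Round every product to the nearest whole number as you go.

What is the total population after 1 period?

(Bands numbered youngest = 1 to oldest = 5.)
[period 1]
Births: 13100 × 0.144 = 1886
Band 2: 3400 × 0.961 = 3267
Band 3: 13100 × 0.941 = 12327
Band 4: 14600 × 0.954 = 13928
Band 5: 14200 × 0.959 + 7200 × 0.438 = 13618 + 3154 = 16772
Net migration: Band 2 − 290 → 2977
Giving 1886 / 2977 / 12327 / 13928 / 16772.
Total after period 1: 1886 + 2977 + 12327 + 13928 + 16772 = 47890

47890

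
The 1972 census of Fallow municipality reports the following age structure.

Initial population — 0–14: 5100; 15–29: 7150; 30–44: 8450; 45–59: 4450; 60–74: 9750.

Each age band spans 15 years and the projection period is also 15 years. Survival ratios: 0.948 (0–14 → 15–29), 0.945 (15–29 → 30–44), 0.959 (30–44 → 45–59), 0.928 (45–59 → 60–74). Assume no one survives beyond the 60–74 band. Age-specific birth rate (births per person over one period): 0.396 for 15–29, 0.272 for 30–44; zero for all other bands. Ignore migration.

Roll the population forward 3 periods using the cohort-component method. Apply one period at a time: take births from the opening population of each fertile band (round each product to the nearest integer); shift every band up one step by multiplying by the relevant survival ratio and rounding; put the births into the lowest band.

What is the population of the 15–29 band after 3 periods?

— Period 1 —
Births: 7150 × 0.396 = 2831 ; 8450 × 0.272 = 2298 ⇒ total 5129
15–29: 5100 × 0.948 = 4835
30–44: 7150 × 0.945 = 6757
45–59: 8450 × 0.959 = 8104
60–74: 4450 × 0.928 = 4130
End of period: [5129, 4835, 6757, 8104, 4130]
— Period 2 —
Births: 4835 × 0.396 = 1915 ; 6757 × 0.272 = 1838 ⇒ total 3753
15–29: 5129 × 0.948 = 4862
30–44: 4835 × 0.945 = 4569
45–59: 6757 × 0.959 = 6480
60–74: 8104 × 0.928 = 7521
End of period: [3753, 4862, 4569, 6480, 7521]
— Period 3 —
Births: 4862 × 0.396 = 1925 ; 4569 × 0.272 = 1243 ⇒ total 3168
15–29: 3753 × 0.948 = 3558
30–44: 4862 × 0.945 = 4595
45–59: 4569 × 0.959 = 4382
60–74: 6480 × 0.928 = 6013
End of period: [3168, 3558, 4595, 4382, 6013]

3558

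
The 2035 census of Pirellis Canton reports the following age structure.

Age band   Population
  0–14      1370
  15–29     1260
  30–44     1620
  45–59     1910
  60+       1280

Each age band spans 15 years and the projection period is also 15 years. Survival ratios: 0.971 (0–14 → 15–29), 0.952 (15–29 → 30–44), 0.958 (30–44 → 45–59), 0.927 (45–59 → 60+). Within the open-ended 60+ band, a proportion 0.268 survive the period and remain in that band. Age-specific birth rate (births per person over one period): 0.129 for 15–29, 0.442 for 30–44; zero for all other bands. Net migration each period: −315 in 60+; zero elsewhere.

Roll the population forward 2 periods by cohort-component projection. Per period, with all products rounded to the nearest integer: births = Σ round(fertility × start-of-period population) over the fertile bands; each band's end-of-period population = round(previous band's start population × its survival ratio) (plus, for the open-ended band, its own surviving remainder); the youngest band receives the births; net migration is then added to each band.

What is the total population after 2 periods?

— Period 1 —
Births: 1260 * 0.129 = 163, 1620 * 0.442 = 716 — total 879
15–29: 1370 * 0.971 = 1330
30–44: 1260 * 0.952 = 1200
45–59: 1620 * 0.958 = 1552
60+: 1910 * 0.927 + 1280 * 0.268 = 1771 + 343 = 2114
Net migration: 60+ − 315 → 1799
Giving 879 / 1330 / 1200 / 1552 / 1799.
— Period 2 —
Births: 1330 * 0.129 = 172, 1200 * 0.442 = 530 — total 702
15–29: 879 * 0.971 = 854
30–44: 1330 * 0.952 = 1266
45–59: 1200 * 0.958 = 1150
60+: 1552 * 0.927 + 1799 * 0.268 = 1439 + 482 = 1921
Net migration: 60+ − 315 → 1606
Giving 702 / 854 / 1266 / 1150 / 1606.
Total after period 2: 702 + 854 + 1266 + 1150 + 1606 = 5578

5578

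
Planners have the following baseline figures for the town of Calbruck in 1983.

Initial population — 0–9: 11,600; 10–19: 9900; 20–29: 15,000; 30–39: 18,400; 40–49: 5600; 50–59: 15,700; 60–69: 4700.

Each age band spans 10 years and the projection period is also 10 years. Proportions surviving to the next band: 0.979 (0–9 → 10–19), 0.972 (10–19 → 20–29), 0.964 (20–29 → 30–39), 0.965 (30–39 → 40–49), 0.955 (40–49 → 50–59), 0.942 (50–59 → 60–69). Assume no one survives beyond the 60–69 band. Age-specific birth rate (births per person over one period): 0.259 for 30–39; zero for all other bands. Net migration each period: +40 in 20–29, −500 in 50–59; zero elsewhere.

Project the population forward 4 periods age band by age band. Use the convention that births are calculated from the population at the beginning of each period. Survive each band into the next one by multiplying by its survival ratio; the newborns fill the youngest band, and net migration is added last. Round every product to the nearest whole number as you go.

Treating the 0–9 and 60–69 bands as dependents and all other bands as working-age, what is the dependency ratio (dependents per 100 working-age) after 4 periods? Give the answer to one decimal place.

51.6

Call the bands 1 to 7, youngest first.
Period 1:
Births: 18400 × 0.259 = 4766
Band 2: 11600 × 0.979 = 11356
Band 3: 9900 × 0.972 = 9623
Band 4: 15000 × 0.964 = 14460
Band 5: 18400 × 0.965 = 17756
Band 6: 5600 × 0.955 = 5348
Band 7: 15700 × 0.942 = 14789
Net migration: Band 3 + 40 → 9663; Band 6 − 500 → 4848
End of period: [4766, 11356, 9663, 14460, 17756, 4848, 14789]
Period 2:
Births: 14460 × 0.259 = 3745
Band 2: 4766 × 0.979 = 4666
Band 3: 11356 × 0.972 = 11038
Band 4: 9663 × 0.964 = 9315
Band 5: 14460 × 0.965 = 13954
Band 6: 17756 × 0.955 = 16957
Band 7: 4848 × 0.942 = 4567
Net migration: Band 3 + 40 → 11078; Band 6 − 500 → 16457
End of period: [3745, 4666, 11078, 9315, 13954, 16457, 4567]
Period 3:
Births: 9315 × 0.259 = 2413
Band 2: 3745 × 0.979 = 3666
Band 3: 4666 × 0.972 = 4535
Band 4: 11078 × 0.964 = 10679
Band 5: 9315 × 0.965 = 8989
Band 6: 13954 × 0.955 = 13326
Band 7: 16457 × 0.942 = 15502
Net migration: Band 3 + 40 → 4575; Band 6 − 500 → 12826
End of period: [2413, 3666, 4575, 10679, 8989, 12826, 15502]
Period 4:
Births: 10679 × 0.259 = 2766
Band 2: 2413 × 0.979 = 2362
Band 3: 3666 × 0.972 = 3563
Band 4: 4575 × 0.964 = 4410
Band 5: 10679 × 0.965 = 10305
Band 6: 8989 × 0.955 = 8584
Band 7: 12826 × 0.942 = 12082
Net migration: Band 3 + 40 → 3603; Band 6 − 500 → 8084
End of period: [2766, 2362, 3603, 4410, 10305, 8084, 12082]
Dependents (band 0–9 + band 60–69) = 2766 + 12082 = 14848; working-age = 28764; ratio = 14848/28764 × 100 = 51.6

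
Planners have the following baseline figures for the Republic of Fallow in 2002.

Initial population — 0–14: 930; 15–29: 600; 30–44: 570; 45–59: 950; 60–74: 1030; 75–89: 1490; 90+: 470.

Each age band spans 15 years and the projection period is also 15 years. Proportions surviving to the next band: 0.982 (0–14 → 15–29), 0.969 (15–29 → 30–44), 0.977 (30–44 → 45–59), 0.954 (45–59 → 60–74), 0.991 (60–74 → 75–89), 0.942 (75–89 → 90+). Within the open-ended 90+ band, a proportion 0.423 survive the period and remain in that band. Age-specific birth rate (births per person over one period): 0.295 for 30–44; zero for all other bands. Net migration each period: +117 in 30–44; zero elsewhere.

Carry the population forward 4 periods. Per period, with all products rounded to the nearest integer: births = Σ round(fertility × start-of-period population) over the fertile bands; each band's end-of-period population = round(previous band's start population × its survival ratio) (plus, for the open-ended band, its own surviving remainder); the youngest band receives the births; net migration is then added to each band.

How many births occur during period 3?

296

Let band 1 be 0–14 through band 7 = 90+.
Period 1.
Births: 570 × 0.295 = 168
Band 2: 930 × 0.982 = 913
Band 3: 600 × 0.969 = 581
Band 4: 570 × 0.977 = 557
Band 5: 950 × 0.954 = 906
Band 6: 1030 × 0.991 = 1021
Band 7: 1490 × 0.942 + 470 × 0.423 = 1404 + 199 = 1603
Net migration: Band 3 + 117 → 698
Population now: 0–14=168, 15–29=913, 30–44=698, 45–59=557, 60–74=906, 75–89=1021, 90+=1603
Period 2.
Births: 698 × 0.295 = 206
Band 2: 168 × 0.982 = 165
Band 3: 913 × 0.969 = 885
Band 4: 698 × 0.977 = 682
Band 5: 557 × 0.954 = 531
Band 6: 906 × 0.991 = 898
Band 7: 1021 × 0.942 + 1603 × 0.423 = 962 + 678 = 1640
Net migration: Band 3 + 117 → 1002
Population now: 0–14=206, 15–29=165, 30–44=1002, 45–59=682, 60–74=531, 75–89=898, 90+=1640
Period 3.
Births: 1002 × 0.295 = 296
Band 2: 206 × 0.982 = 202
Band 3: 165 × 0.969 = 160
Band 4: 1002 × 0.977 = 979
Band 5: 682 × 0.954 = 651
Band 6: 531 × 0.991 = 526
Band 7: 898 × 0.942 + 1640 × 0.423 = 846 + 694 = 1540
Net migration: Band 3 + 117 → 277
Population now: 0–14=296, 15–29=202, 30–44=277, 45–59=979, 60–74=651, 75–89=526, 90+=1540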